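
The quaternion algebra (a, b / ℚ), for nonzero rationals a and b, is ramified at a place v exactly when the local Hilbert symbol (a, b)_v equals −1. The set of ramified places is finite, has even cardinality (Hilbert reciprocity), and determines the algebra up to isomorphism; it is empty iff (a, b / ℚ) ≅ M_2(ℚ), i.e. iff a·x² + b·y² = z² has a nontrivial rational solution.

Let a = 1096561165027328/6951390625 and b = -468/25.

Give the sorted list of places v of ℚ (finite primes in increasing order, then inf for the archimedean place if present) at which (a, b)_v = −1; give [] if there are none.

[2, 13]

(a, b) ≡ (2, -13) mod (ℚ^×)²; places V = {2, 3, 5, 7, 11, 13, 17, 23, 29, 43, ∞}.
(a,b)_3: α=0, u≡2; β=2, v≡2 (mod 3); (2|3)=-1, (2|3)=-1; sign (−1)^0·-1^2·-1^0 = +1.
(a,b)_29: α=-2, u≡21; β=0, v≡1 (mod 29); (21|29)=-1, (1|29)=+1; sign (−1)^0·-1^0·+1^-2 = +1.
(a,b)_5: α=-6, u≡2; β=-2, v≡2 (mod 5); (2|5)=-1, (2|5)=-1; sign (−1)^0·-1^-2·-1^-6 = +1.
(a,b)_∞: sgn(2)=+, sgn(-13)=−, so +1.
(a,b)_7: α=2, u≡4; β=0, v≡2 (mod 7); (4|7)=+1, (2|7)=+1; sign (−1)^0·+1^0·+1^2 = +1.
(a,b)_17: α=2, u≡13; β=0, v≡1 (mod 17); (13|17)=+1, (1|17)=+1; sign (−1)^0·+1^0·+1^2 = +1.
(a,b)_11: α=2, u≡7; β=0, v≡9 (mod 11); (7|11)=-1, (9|11)=+1; sign (−1)^0·-1^0·+1^2 = +1.
(a,b)_23: α=-2, u≡1; β=0, v≡19 (mod 23); (1|23)=+1, (19|23)=-1; sign (−1)^0·+1^0·-1^-2 = +1.
(a,b)_43: α=2, u≡32; β=0, v≡26 (mod 43); (32|43)=-1, (26|43)=-1; sign (−1)^0·-1^0·-1^2 = +1.
(a,b)_13: α=2, u≡5; β=1, v≡10 (mod 13); (5|13)=-1, (10|13)=+1; sign (−1)^0·-1^1·+1^2 = -1.
(a,b)_2: α=11, β=2; u≡1, v≡3 (mod 8); ε(u)ε(v)=0·1, αω(v)=11·1, βω(u)=2·0; sum ≡ 1  ⇒  -1.
Ram(2, -13) = {2, 13}; no ℚ_2-point on the conic.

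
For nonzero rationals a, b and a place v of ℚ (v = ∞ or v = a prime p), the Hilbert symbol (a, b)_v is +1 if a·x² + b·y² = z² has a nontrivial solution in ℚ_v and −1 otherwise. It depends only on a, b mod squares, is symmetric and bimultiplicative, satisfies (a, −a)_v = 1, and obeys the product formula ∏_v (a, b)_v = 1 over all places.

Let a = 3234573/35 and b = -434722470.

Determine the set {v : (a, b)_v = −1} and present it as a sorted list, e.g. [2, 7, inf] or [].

[3, 19]

(a, b) ≡ (17255, -1504230) mod (ℚ^×)²; places V = {2, 3, 5, 7, 13, 17, 19, 29, ∞}.
(a,b)_13: α=0, u≡12; β=1, v≡9 (mod 13); (12|13)=+1, (9|13)=+1; sign (−1)^0·+1^1·+1^0 = +1.
(a,b)_19: α=0, u≡2; β=1, v≡12 (mod 19); (2|19)=-1, (12|19)=-1; sign (−1)^0·-1^1·-1^0 = -1.
(a,b)_∞: sgn(17255)=+, sgn(-1504230)=−, so +1.
(a,b)_3: α=8, u≡2; β=1, v≡1 (mod 3); (2|3)=-1, (1|3)=+1; sign (−1)^0·-1^1·+1^8 = -1.
(a,b)_7: α=-1, u≡4; β=1, v≡6 (mod 7); (4|7)=+1, (6|7)=-1; sign (−1)^1·+1^1·-1^-1 = +1.
(a,b)_5: α=-1, u≡4; β=1, v≡1 (mod 5); (4|5)=+1, (1|5)=+1; sign (−1)^0·+1^1·+1^-1 = +1.
(a,b)_2: α=0, β=1; u≡7, v≡5 (mod 8); ε(u)ε(v)=1·0, αω(v)=0·1, βω(u)=1·0; sum ≡ 0  ⇒  +1.
(a,b)_29: α=1, u≡15; β=1, v≡18 (mod 29); (15|29)=-1, (18|29)=-1; sign (−1)^0·-1^1·-1^1 = +1.
(a,b)_17: α=1, u≡5; β=2, v≡15 (mod 17); (5|17)=-1, (15|17)=+1; sign (−1)^0·-1^2·+1^1 = +1.
Ram(17255, -1504230) = {3, 19}; no ℚ_3-point on the conic.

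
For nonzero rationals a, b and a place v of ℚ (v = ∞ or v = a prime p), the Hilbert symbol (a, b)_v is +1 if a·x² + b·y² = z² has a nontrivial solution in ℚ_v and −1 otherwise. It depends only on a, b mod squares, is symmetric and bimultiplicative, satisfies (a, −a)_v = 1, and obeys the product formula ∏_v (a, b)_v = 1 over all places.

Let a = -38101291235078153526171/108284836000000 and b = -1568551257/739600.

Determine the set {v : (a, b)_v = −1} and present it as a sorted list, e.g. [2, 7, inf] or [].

[7, inf]

Mod squares: a ≡ -51, b ≡ -273. Check v ∈ {∞, 2, 3, 5, 7, 11, 13, 17, 43, 47}.
v=2: v_2(a)=-8, v_2(b)=-4; units ≡ 5, 7 (mod 8); ε·ε+αω+βω = 0·1+-8·0+-4·1 ≡ 0  ⇒  (a,b)_2 = +1.
v=7: a=7^4·(≡6), b=7^1·(≡6) mod 7; (6|7)=-1, (6|7)=-1; (−1)^{4·1·3}·(-1)^1·(-1)^4 = -1.
v=17: a=17^5·(≡14), b=17^2·(≡4) mod 17; (14|17)=-1, (4|17)=+1; (−1)^{5·2·8}·(-1)^2·(+1)^5 = +1.
v=47: a=47^2·(≡41), b=47^2·(≡18) mod 47; (41|47)=-1, (18|47)=+1; (−1)^{2·2·23}·(-1)^2·(+1)^2 = +1.
v=43: a=43^-2·(≡6), b=43^-2·(≡39) mod 43; (6|43)=+1, (39|43)=-1; (−1)^{-2·-2·21}·(+1)^-2·(-1)^-2 = +1.
v=11: a=11^-4·(≡5), b=11^0·(≡6) mod 11; (5|11)=+1, (6|11)=-1; (−1)^{-4·0·5}·(+1)^0·(-1)^-4 = +1.
v=5: a=5^-6·(≡1), b=5^-2·(≡2) mod 5; (1|5)=+1, (2|5)=-1; (−1)^{-6·-2·2}·(+1)^-2·(-1)^-6 = +1.
v=13: a=13^4·(≡3), b=13^1·(≡2) mod 13; (3|13)=+1, (2|13)=-1; (−1)^{4·1·6}·(+1)^1·(-1)^4 = +1.
v=3: a=3^11·(≡1), b=3^3·(≡2) mod 3; (1|3)=+1, (2|3)=-1; (−1)^{11·3·1}·(+1)^3·(-1)^11 = +1.
v=∞: -51 < 0 and -273 < 0  ⇒  (a,b)_∞ = -1.
|Ram(-51, -273)| = 2, even; anisotropic at {7, ∞}.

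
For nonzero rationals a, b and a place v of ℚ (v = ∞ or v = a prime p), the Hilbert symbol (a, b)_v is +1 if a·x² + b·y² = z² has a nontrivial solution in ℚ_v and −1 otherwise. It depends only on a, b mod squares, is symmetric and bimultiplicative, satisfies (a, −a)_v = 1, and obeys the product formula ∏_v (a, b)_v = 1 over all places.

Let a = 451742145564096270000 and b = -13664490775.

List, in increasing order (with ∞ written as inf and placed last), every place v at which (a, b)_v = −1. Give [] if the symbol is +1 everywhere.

[3, 13, 17, 31]

(a, b) ≡ (390507, -31) mod (ℚ^×)²; places V = {2, 3, 5, 13, 17, 19, 31, ∞}.
(a,b)_19: α=3, u≡15; β=2, v≡6 (mod 19); (15|19)=-1, (6|19)=+1; sign (−1)^0·-1^2·+1^3 = +1.
(a,b)_17: α=3, u≡13; β=2, v≡6 (mod 17); (13|17)=+1, (6|17)=-1; sign (−1)^0·+1^2·-1^3 = -1.
(a,b)_3: α=9, u≡2; β=0, v≡2 (mod 3); (2|3)=-1, (2|3)=-1; sign (−1)^0·-1^0·-1^9 = -1.
(a,b)_∞: sgn(390507)=+, sgn(-31)=−, so +1.
(a,b)_31: α=1, u≡13; β=1, v≡29 (mod 31); (13|31)=-1, (29|31)=-1; sign (−1)^1·-1^1·-1^1 = -1.
(a,b)_5: α=4, u≡2; β=2, v≡4 (mod 5); (2|5)=-1, (4|5)=+1; sign (−1)^0·-1^2·+1^4 = +1.
(a,b)_13: α=3, u≡10; β=2, v≡7 (mod 13); (10|13)=+1, (7|13)=-1; sign (−1)^0·+1^2·-1^3 = -1.
(a,b)_2: α=4, β=0; u≡3, v≡1 (mod 8); ε(u)ε(v)=1·0, αω(v)=4·0, βω(u)=0·1; sum ≡ 0  ⇒  +1.
Ram(390507, -31) = {3, 13, 17, 31}; no ℚ_3-point on the conic.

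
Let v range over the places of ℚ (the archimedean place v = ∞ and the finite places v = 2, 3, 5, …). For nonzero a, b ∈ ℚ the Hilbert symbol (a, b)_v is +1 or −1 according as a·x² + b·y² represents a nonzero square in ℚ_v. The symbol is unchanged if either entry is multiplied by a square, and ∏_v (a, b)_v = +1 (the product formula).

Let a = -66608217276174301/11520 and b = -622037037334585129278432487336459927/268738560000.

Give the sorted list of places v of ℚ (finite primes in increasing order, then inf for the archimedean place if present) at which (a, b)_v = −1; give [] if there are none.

[5, 17, 31, inf]

(a, b) ≡ (-534905, -7) mod (ℚ^×)²; places V = {2, 3, 5, 7, 13, 17, 19, 23, 29, 31, ∞}.
(a,b)_31: α=1, u≡22; β=2, v≡3 (mod 31); (22|31)=-1, (3|31)=-1; sign (−1)^0·-1^2·-1^1 = -1.
(a,b)_23: α=2, u≡9; β=2, v≡12 (mod 23); (9|23)=+1, (12|23)=+1; sign (−1)^0·+1^2·+1^2 = +1.
(a,b)_∞: sgn(-534905)=−, sgn(-7)=−, so -1.
(a,b)_13: α=4, u≡5; β=6, v≡6 (mod 13); (5|13)=-1, (6|13)=-1; sign (−1)^0·-1^6·-1^4 = +1.
(a,b)_2: α=-8, β=-16; u≡7, v≡1 (mod 8); ε(u)ε(v)=1·0, αω(v)=-8·0, βω(u)=-16·0; sum ≡ 0  ⇒  +1.
(a,b)_3: α=-2, u≡1; β=-8, v≡2 (mod 3); (1|3)=+1, (2|3)=-1; sign (−1)^0·+1^-8·-1^-2 = +1.
(a,b)_17: α=1, u≡1; β=4, v≡6 (mod 17); (1|17)=+1, (6|17)=-1; sign (−1)^0·+1^4·-1^1 = -1.
(a,b)_19: α=0, u≡13; β=2, v≡13 (mod 19); (13|19)=-1, (13|19)=-1; sign (−1)^0·-1^2·-1^0 = +1.
(a,b)_7: α=3, u≡4; β=5, v≡5 (mod 7); (4|7)=+1, (5|7)=-1; sign (−1)^1·+1^5·-1^3 = +1.
(a,b)_29: α=3, u≡16; β=8, v≡28 (mod 29); (16|29)=+1, (28|29)=+1; sign (−1)^0·+1^8·+1^3 = +1.
(a,b)_5: α=-1, u≡1; β=-4, v≡3 (mod 5); (1|5)=+1, (3|5)=-1; sign (−1)^0·+1^-4·-1^-1 = -1.
|Ram(-534905, -7)| = 4, even; anisotropic at {5, 17, 31, ∞}.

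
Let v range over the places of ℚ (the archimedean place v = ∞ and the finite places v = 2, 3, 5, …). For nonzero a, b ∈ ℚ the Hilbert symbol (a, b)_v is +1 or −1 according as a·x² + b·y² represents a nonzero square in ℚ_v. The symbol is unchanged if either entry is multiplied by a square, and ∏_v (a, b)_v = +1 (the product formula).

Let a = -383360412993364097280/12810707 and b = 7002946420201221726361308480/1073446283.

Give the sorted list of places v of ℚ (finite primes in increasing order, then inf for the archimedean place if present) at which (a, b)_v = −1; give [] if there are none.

[11, 17, 19, 29]

(a, b) ≡ (-224315, 3234846615) mod (ℚ^×)²; places V = {2, 3, 5, 7, 11, 13, 17, 19, 23, 29, ∞}.
(a,b)_29: α=3, u≡21; β=5, v≡9 (mod 29); (21|29)=-1, (9|29)=+1; sign (−1)^0·-1^5·+1^3 = -1.
(a,b)_5: α=1, u≡2; β=1, v≡2 (mod 5); (2|5)=-1, (2|5)=-1; sign (−1)^0·-1^1·-1^1 = +1.
(a,b)_19: α=2, u≡18; β=3, v≡2 (mod 19); (18|19)=-1, (2|19)=-1; sign (−1)^0·-1^3·-1^2 = -1.
(a,b)_17: α=-1, u≡7; β=-3, v≡1 (mod 17); (7|17)=-1, (1|17)=+1; sign (−1)^0·-1^-3·+1^-1 = -1.
(a,b)_3: α=12, u≡1; β=19, v≡2 (mod 3); (1|3)=+1, (2|3)=-1; sign (−1)^0·+1^19·-1^12 = +1.
(a,b)_13: α=-3, u≡9; β=-1, v≡12 (mod 13); (9|13)=+1, (12|13)=+1; sign (−1)^0·+1^-1·+1^-3 = +1.
(a,b)_2: α=8, β=6; u≡5, v≡7 (mod 8); ε(u)ε(v)=0·1, αω(v)=8·0, βω(u)=6·1; sum ≡ 0  ⇒  +1.
(a,b)_23: α=2, u≡6; β=3, v≡5 (mod 23); (6|23)=+1, (5|23)=-1; sign (−1)^0·+1^3·-1^2 = +1.
(a,b)_∞: sgn(-224315)=−, sgn(3234846615)=+, so +1.
(a,b)_7: α=-3, u≡1; β=-5, v≡3 (mod 7); (1|7)=+1, (3|7)=-1; sign (−1)^1·+1^-5·-1^-3 = +1.
(a,b)_11: α=2, u≡7; β=1, v≡8 (mod 11); (7|11)=-1, (8|11)=-1; sign (−1)^0·-1^1·-1^2 = -1.
|Ram(-224315, 3234846615)| = 4, even; anisotropic at {11, 17, 19, 29}.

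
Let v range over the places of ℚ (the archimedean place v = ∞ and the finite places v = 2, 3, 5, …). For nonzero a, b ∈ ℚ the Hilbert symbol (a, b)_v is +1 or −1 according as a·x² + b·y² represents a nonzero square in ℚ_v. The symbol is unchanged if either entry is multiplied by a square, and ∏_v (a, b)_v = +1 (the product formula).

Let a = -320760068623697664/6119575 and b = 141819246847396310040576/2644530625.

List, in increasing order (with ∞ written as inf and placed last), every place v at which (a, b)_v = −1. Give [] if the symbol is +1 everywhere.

[3, 7, 19, 23]

(a, b) ≡ (-60697, 21489) mod (ℚ^×)²; places V = {2, 3, 5, 7, 11, 13, 17, 19, 23, 29, ∞}.
(a,b)_17: α=-2, u≡12; β=-2, v≡13 (mod 17); (12|17)=-1, (13|17)=+1; sign (−1)^0·-1^-2·+1^-2 = +1.
(a,b)_29: α=1, u≡20; β=1, v≡6 (mod 29); (20|29)=+1, (6|29)=+1; sign (−1)^0·+1^1·+1^1 = +1.
(a,b)_23: α=1, u≡2; β=2, v≡11 (mod 23); (2|23)=+1, (11|23)=-1; sign (−1)^0·+1^2·-1^1 = -1.
(a,b)_11: α=-2, u≡9; β=-4, v≡7 (mod 11); (9|11)=+1, (7|11)=-1; sign (−1)^0·+1^-4·-1^-2 = +1.
(a,b)_13: α=3, u≡5; β=1, v≡8 (mod 13); (5|13)=-1, (8|13)=-1; sign (−1)^0·-1^1·-1^3 = +1.
(a,b)_5: α=-2, u≡2; β=-4, v≡4 (mod 5); (2|5)=-1, (4|5)=+1; sign (−1)^0·-1^-4·+1^-2 = +1.
(a,b)_3: α=8, u≡2; β=17, v≡2 (mod 3); (2|3)=-1, (2|3)=-1; sign (−1)^0·-1^17·-1^8 = -1.
(a,b)_19: α=4, u≡2; β=3, v≡12 (mod 19); (2|19)=-1, (12|19)=-1; sign (−1)^0·-1^3·-1^4 = -1.
(a,b)_7: α=-1, u≡2; β=2, v≡5 (mod 7); (2|7)=+1, (5|7)=-1; sign (−1)^0·+1^2·-1^-1 = -1.
(a,b)_∞: sgn(-60697)=−, sgn(21489)=+, so +1.
(a,b)_2: α=8, β=14; u≡7, v≡1 (mod 8); ε(u)ε(v)=1·0, αω(v)=8·0, βω(u)=14·0; sum ≡ 0  ⇒  +1.
(-60697, 21489 / ℚ) ramifies at {3, 7, 19, 23}: a division algebra.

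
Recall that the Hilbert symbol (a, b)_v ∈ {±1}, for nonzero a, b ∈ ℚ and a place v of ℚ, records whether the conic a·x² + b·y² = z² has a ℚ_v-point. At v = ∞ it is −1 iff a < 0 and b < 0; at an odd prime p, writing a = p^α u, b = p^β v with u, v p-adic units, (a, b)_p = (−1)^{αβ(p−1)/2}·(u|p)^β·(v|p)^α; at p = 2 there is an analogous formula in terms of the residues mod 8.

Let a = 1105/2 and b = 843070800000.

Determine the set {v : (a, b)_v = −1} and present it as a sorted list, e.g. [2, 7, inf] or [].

Mod squares: a ≡ 2210, b ≡ 72930. Check v ∈ {∞, 2, 3, 5, 11, 13, 17}.
v=2: v_2(a)=-1, v_2(b)=7; units ≡ 1, 1 (mod 8); ε·ε+αω+βω = 0·0+-1·0+7·0 ≡ 0  ⇒  (a,b)_2 = +1.
v=3: a=3^0·(≡2), b=3^1·(≡1) mod 3; (2|3)=-1, (1|3)=+1; (−1)^{0·1·1}·(-1)^1·(+1)^0 = -1.
v=∞: 2210 > 0 and 72930 > 0  ⇒  (a,b)_∞ = +1.
v=17: a=17^1·(≡7), b=17^3·(≡11) mod 17; (7|17)=-1, (11|17)=-1; (−1)^{1·3·8}·(-1)^3·(-1)^1 = +1.
v=11: a=11^0·(≡8), b=11^1·(≡8) mod 11; (8|11)=-1, (8|11)=-1; (−1)^{0·1·5}·(-1)^1·(-1)^0 = -1.
v=13: a=13^1·(≡10), b=13^1·(≡5) mod 13; (10|13)=+1, (5|13)=-1; (−1)^{1·1·6}·(+1)^1·(-1)^1 = -1.
v=5: a=5^1·(≡3), b=5^5·(≡1) mod 5; (3|5)=-1, (1|5)=+1; (−1)^{1·5·2}·(-1)^5·(+1)^1 = -1.
(2210, 72930 / ℚ) ramifies at {3, 5, 11, 13}: a division algebra.

[3, 5, 11, 13]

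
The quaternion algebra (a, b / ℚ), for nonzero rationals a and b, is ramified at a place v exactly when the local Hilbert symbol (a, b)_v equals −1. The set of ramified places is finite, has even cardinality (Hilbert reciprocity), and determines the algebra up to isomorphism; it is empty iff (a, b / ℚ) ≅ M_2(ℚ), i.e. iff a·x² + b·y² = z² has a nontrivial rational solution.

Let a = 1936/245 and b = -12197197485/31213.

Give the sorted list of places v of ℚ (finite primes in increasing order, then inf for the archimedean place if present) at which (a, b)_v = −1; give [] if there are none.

(a, b) ≡ (5, -1105) mod (ℚ^×)²; places V = {2, 3, 5, 7, 11, 13, 17, ∞}.
(a,b)_11: α=2, u≡9; β=6, v≡2 (mod 11); (9|11)=+1, (2|11)=-1; sign (−1)^0·+1^6·-1^2 = +1.
(a,b)_17: α=0, u≡7; β=1, v≡7 (mod 17); (7|17)=-1, (7|17)=-1; sign (−1)^0·-1^1·-1^0 = -1.
(a,b)_3: α=0, u≡2; β=4, v≡2 (mod 3); (2|3)=-1, (2|3)=-1; sign (−1)^0·-1^4·-1^0 = +1.
(a,b)_7: α=-2, u≡5; β=-4, v≡4 (mod 7); (5|7)=-1, (4|7)=+1; sign (−1)^0·-1^-4·+1^-2 = +1.
(a,b)_2: α=4, β=0; u≡5, v≡7 (mod 8); ε(u)ε(v)=0·1, αω(v)=4·0, βω(u)=0·1; sum ≡ 0  ⇒  +1.
(a,b)_5: α=-1, u≡4; β=1, v≡1 (mod 5); (4|5)=+1, (1|5)=+1; sign (−1)^0·+1^1·+1^-1 = +1.
(a,b)_13: α=0, u≡7; β=-1, v≡11 (mod 13); (7|13)=-1, (11|13)=-1; sign (−1)^0·-1^-1·-1^0 = -1.
(a,b)_∞: sgn(5)=+, sgn(-1105)=−, so +1.
|Ram(5, -1105)| = 2, even; anisotropic at {13, 17}.

[13, 17]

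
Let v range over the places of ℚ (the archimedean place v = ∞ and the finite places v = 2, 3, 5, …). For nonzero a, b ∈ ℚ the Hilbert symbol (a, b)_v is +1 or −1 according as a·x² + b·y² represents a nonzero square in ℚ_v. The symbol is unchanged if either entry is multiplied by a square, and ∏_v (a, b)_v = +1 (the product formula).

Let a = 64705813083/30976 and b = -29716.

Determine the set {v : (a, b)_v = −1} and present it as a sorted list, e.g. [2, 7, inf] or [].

Mod squares: a ≡ 47027, b ≡ -7429. Check v ∈ {∞, 2, 3, 11, 17, 19, 23, 31, 37, 41}.
v=37: a=37^1·(≡8), b=37^0·(≡32) mod 37; (8|37)=-1, (32|37)=-1; (−1)^{1·0·18}·(-1)^0·(-1)^1 = -1.
v=17: a=17^2·(≡11), b=17^1·(≡3) mod 17; (11|17)=-1, (3|17)=-1; (−1)^{2·1·8}·(-1)^1·(-1)^2 = -1.
v=23: a=23^2·(≡17), b=23^1·(≡19) mod 23; (17|23)=-1, (19|23)=-1; (−1)^{2·1·11}·(-1)^1·(-1)^2 = -1.
v=31: a=31^1·(≡15), b=31^0·(≡13) mod 31; (15|31)=-1, (13|31)=-1; (−1)^{1·0·15}·(-1)^0·(-1)^1 = -1.
v=∞: 47027 > 0 and -7429 < 0  ⇒  (a,b)_∞ = +1.
v=2: v_2(a)=-8, v_2(b)=2; units ≡ 3, 3 (mod 8); ε·ε+αω+βω = 1·1+-8·1+2·1 ≡ 1  ⇒  (a,b)_2 = -1.
v=3: a=3^2·(≡2), b=3^0·(≡2) mod 3; (2|3)=-1, (2|3)=-1; (−1)^{2·0·1}·(-1)^0·(-1)^2 = +1.
v=19: a=19^0·(≡2), b=19^1·(≡13) mod 19; (2|19)=-1, (13|19)=-1; (−1)^{0·1·9}·(-1)^1·(-1)^0 = -1.
v=41: a=41^1·(≡21), b=41^0·(≡9) mod 41; (21|41)=+1, (9|41)=+1; (−1)^{1·0·20}·(+1)^0·(+1)^1 = +1.
v=11: a=11^-2·(≡7), b=11^0·(≡6) mod 11; (7|11)=-1, (6|11)=-1; (−1)^{-2·0·5}·(-1)^0·(-1)^-2 = +1.
|Ram(47027, -7429)| = 6, even; anisotropic at {2, 17, 19, 23, 31, 37}.

[2, 17, 19, 23, 31, 37]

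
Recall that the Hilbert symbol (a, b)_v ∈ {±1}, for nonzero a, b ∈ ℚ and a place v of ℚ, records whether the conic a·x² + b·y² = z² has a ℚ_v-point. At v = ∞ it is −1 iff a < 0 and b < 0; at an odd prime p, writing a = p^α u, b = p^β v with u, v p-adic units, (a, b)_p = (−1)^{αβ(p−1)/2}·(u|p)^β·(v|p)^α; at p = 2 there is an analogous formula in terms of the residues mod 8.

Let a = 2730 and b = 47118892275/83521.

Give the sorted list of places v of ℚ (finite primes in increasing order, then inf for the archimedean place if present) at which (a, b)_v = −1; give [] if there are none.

(a, b) ≡ (2730, 91) mod (ℚ^×)²; places V = {2, 3, 5, 7, 13, 17, 37, 41, ∞}.
(a,b)_17: α=0, u≡10; β=-4, v≡10 (mod 17); (10|17)=-1, (10|17)=-1; sign (−1)^0·-1^-4·-1^0 = +1.
(a,b)_7: α=1, u≡5; β=1, v≡6 (mod 7); (5|7)=-1, (6|7)=-1; sign (−1)^1·-1^1·-1^1 = -1.
(a,b)_41: α=0, u≡24; β=2, v≡23 (mod 41); (24|41)=-1, (23|41)=+1; sign (−1)^0·-1^2·+1^0 = +1.
(a,b)_∞: sgn(2730)=+, sgn(91)=+, so +1.
(a,b)_2: α=1, β=0; u≡5, v≡3 (mod 8); ε(u)ε(v)=0·1, αω(v)=1·1, βω(u)=0·1; sum ≡ 1  ⇒  -1.
(a,b)_3: α=1, u≡1; β=2, v≡1 (mod 3); (1|3)=+1, (1|3)=+1; sign (−1)^0·+1^2·+1^1 = +1.
(a,b)_5: α=1, u≡1; β=2, v≡1 (mod 5); (1|5)=+1, (1|5)=+1; sign (−1)^0·+1^2·+1^1 = +1.
(a,b)_37: α=0, u≡29; β=2, v≡31 (mod 37); (29|37)=-1, (31|37)=-1; sign (−1)^0·-1^2·-1^0 = +1.
(a,b)_13: α=1, u≡2; β=1, v≡5 (mod 13); (2|13)=-1, (5|13)=-1; sign (−1)^0·-1^1·-1^1 = +1.
Ram(2730, 91) = {2, 7}; no ℚ_2-point on the conic.

[2, 7]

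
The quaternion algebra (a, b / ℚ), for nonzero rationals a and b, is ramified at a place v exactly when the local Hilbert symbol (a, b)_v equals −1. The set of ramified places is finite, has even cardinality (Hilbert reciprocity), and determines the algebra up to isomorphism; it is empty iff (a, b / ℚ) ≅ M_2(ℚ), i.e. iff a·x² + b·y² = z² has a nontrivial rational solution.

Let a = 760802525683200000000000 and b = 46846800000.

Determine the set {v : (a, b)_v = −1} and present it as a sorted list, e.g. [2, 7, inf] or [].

(a, b) ≡ (195, 770) mod (ℚ^×)²; places V = {2, 3, 5, 7, 11, 13, ∞}.
(a,b)_5: α=11, u≡1; β=5, v≡1 (mod 5); (1|5)=+1, (1|5)=+1; sign (−1)^0·+1^5·+1^11 = +1.
(a,b)_2: α=18, β=7; u≡3, v≡1 (mod 8); ε(u)ε(v)=1·0, αω(v)=18·0, βω(u)=7·1; sum ≡ 1  ⇒  -1.
(a,b)_7: α=2, u≡6; β=1, v≡6 (mod 7); (6|7)=-1, (6|7)=-1; sign (−1)^0·-1^1·-1^2 = -1.
(a,b)_∞: sgn(195)=+, sgn(770)=+, so +1.
(a,b)_11: α=2, u≡10; β=1, v≡4 (mod 11); (10|11)=-1, (4|11)=+1; sign (−1)^0·-1^1·+1^2 = -1.
(a,b)_13: α=5, u≡5; β=2, v≡12 (mod 13); (5|13)=-1, (12|13)=+1; sign (−1)^0·-1^2·+1^5 = +1.
(a,b)_3: α=3, u≡2; β=2, v≡2 (mod 3); (2|3)=-1, (2|3)=-1; sign (−1)^0·-1^2·-1^3 = -1.
Ram(195, 770) = {2, 3, 7, 11}; no ℚ_2-point on the conic.

[2, 3, 7, 11]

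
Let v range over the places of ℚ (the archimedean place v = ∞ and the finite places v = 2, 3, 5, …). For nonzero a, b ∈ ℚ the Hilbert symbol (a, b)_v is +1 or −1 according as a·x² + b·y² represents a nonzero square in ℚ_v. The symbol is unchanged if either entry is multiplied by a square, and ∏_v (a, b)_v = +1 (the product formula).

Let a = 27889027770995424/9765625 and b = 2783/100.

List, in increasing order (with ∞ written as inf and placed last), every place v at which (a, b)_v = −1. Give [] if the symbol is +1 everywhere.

(a, b) ≡ (9614, 23) mod (ℚ^×)²; places V = {2, 3, 5, 11, 17, 19, 23, ∞}.
(a,b)_2: α=5, β=-2; u≡7, v≡7 (mod 8); ε(u)ε(v)=1·1, αω(v)=5·0, βω(u)=-2·0; sum ≡ 1  ⇒  -1.
(a,b)_17: α=2, u≡15; β=0, v≡11 (mod 17); (15|17)=+1, (11|17)=-1; sign (−1)^0·+1^0·-1^2 = +1.
(a,b)_5: α=-10, u≡4; β=-2, v≡2 (mod 5); (4|5)=+1, (2|5)=-1; sign (−1)^0·+1^-2·-1^-10 = +1.
(a,b)_23: α=3, u≡8; β=1, v≡18 (mod 23); (8|23)=+1, (18|23)=+1; sign (−1)^1·+1^1·+1^3 = -1.
(a,b)_11: α=5, u≡3; β=2, v≡1 (mod 11); (3|11)=+1, (1|11)=+1; sign (−1)^0·+1^2·+1^5 = +1.
(a,b)_∞: sgn(9614)=+, sgn(23)=+, so +1.
(a,b)_19: α=1, u≡2; β=0, v≡17 (mod 19); (2|19)=-1, (17|19)=+1; sign (−1)^0·-1^0·+1^1 = +1.
(a,b)_3: α=4, u≡2; β=0, v≡2 (mod 3); (2|3)=-1, (2|3)=-1; sign (−1)^0·-1^0·-1^4 = +1.
Ram(9614, 23) = {2, 23}; no ℚ_2-point on the conic.

[2, 23]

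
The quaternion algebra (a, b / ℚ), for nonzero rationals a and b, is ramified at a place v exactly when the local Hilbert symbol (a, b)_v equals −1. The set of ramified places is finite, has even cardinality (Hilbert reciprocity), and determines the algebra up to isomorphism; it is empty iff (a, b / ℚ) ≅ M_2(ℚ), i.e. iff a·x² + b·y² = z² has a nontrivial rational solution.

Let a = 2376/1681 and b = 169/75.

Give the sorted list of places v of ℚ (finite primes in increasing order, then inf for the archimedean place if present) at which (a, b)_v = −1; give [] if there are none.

[2, 3]

Mod squares: a ≡ 66, b ≡ 3. Check v ∈ {∞, 2, 3, 5, 11, 13, 41}.
v=13: a=13^0·(≡9), b=13^2·(≡4) mod 13; (9|13)=+1, (4|13)=+1; (−1)^{0·2·6}·(+1)^2·(+1)^0 = +1.
v=5: a=5^0·(≡1), b=5^-2·(≡3) mod 5; (1|5)=+1, (3|5)=-1; (−1)^{0·-2·2}·(+1)^-2·(-1)^0 = +1.
v=3: a=3^3·(≡1), b=3^-1·(≡1) mod 3; (1|3)=+1, (1|3)=+1; (−1)^{3·-1·1}·(+1)^-1·(+1)^3 = -1.
v=2: v_2(a)=3, v_2(b)=0; units ≡ 1, 3 (mod 8); ε·ε+αω+βω = 0·1+3·1+0·0 ≡ 1  ⇒  (a,b)_2 = -1.
v=11: a=11^1·(≡2), b=11^0·(≡9) mod 11; (2|11)=-1, (9|11)=+1; (−1)^{1·0·5}·(-1)^0·(+1)^1 = +1.
v=41: a=41^-2·(≡39), b=41^0·(≡11) mod 41; (39|41)=+1, (11|41)=-1; (−1)^{-2·0·20}·(+1)^0·(-1)^-2 = +1.
v=∞: 66 > 0 and 3 > 0  ⇒  (a,b)_∞ = +1.
(66, 3 / ℚ) ramifies at {2, 3}: a division algebra.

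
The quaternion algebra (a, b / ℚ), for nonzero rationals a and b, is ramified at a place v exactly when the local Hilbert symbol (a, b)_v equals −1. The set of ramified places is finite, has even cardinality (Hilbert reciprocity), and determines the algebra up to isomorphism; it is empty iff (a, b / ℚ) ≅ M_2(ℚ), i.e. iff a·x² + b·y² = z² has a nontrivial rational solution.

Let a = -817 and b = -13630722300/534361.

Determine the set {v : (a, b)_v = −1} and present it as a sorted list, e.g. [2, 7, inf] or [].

(a, b) ≡ (-817, -11063) mod (ℚ^×)²; places V = {2, 3, 5, 13, 17, 19, 23, 37, 43, ∞}.
(a,b)_23: α=0, u≡11; β=1, v≡13 (mod 23); (11|23)=-1, (13|23)=+1; sign (−1)^0·-1^1·+1^0 = -1.
(a,b)_43: α=1, u≡24; β=-2, v≡21 (mod 43); (24|43)=+1, (21|43)=+1; sign (−1)^0·+1^-2·+1^1 = +1.
(a,b)_2: α=0, β=2; u≡7, v≡1 (mod 8); ε(u)ε(v)=1·0, αω(v)=0·0, βω(u)=2·0; sum ≡ 0  ⇒  +1.
(a,b)_5: α=0, u≡3; β=2, v≡3 (mod 5); (3|5)=-1, (3|5)=-1; sign (−1)^0·-1^2·-1^0 = +1.
(a,b)_3: α=0, u≡2; β=2, v≡1 (mod 3); (2|3)=-1, (1|3)=+1; sign (−1)^0·-1^2·+1^0 = +1.
(a,b)_∞: sgn(-817)=−, sgn(-11063)=−, so -1.
(a,b)_19: α=1, u≡14; β=0, v≡12 (mod 19); (14|19)=-1, (12|19)=-1; sign (−1)^0·-1^0·-1^1 = -1.
(a,b)_13: α=0, u≡2; β=1, v≡5 (mod 13); (2|13)=-1, (5|13)=-1; sign (−1)^0·-1^1·-1^0 = -1.
(a,b)_37: α=0, u≡34; β=3, v≡16 (mod 37); (34|37)=+1, (16|37)=+1; sign (−1)^0·+1^3·+1^0 = +1.
(a,b)_17: α=0, u≡16; β=-2, v≡9 (mod 17); (16|17)=+1, (9|17)=+1; sign (−1)^0·+1^-2·+1^0 = +1.
Ram(-817, -11063) = {13, 19, 23, ∞}; no ℚ_13-point on the conic.

[13, 19, 23, inf]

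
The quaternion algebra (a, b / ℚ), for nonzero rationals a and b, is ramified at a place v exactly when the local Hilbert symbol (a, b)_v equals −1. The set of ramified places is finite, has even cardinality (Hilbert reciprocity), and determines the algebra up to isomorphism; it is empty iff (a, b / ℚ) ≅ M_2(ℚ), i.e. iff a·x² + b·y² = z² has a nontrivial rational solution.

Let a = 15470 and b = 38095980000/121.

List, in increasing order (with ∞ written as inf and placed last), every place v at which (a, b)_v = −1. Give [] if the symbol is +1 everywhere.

[2, 3, 5, 17]

(a, b) ≡ (15470, 78) mod (ℚ^×)²; places V = {2, 3, 5, 7, 11, 13, 17, ∞}.
(a,b)_13: α=1, u≡7; β=3, v≡7 (mod 13); (7|13)=-1, (7|13)=-1; sign (−1)^0·-1^3·-1^1 = +1.
(a,b)_11: α=0, u≡4; β=-2, v≡1 (mod 11); (4|11)=+1, (1|11)=+1; sign (−1)^0·+1^-2·+1^0 = +1.
(a,b)_3: α=0, u≡2; β=1, v≡2 (mod 3); (2|3)=-1, (2|3)=-1; sign (−1)^0·-1^1·-1^0 = -1.
(a,b)_5: α=1, u≡4; β=4, v≡3 (mod 5); (4|5)=+1, (3|5)=-1; sign (−1)^0·+1^4·-1^1 = -1.
(a,b)_∞: sgn(15470)=+, sgn(78)=+, so +1.
(a,b)_2: α=1, β=5; u≡7, v≡7 (mod 8); ε(u)ε(v)=1·1, αω(v)=1·0, βω(u)=5·0; sum ≡ 1  ⇒  -1.
(a,b)_17: α=1, u≡9; β=2, v≡14 (mod 17); (9|17)=+1, (14|17)=-1; sign (−1)^0·+1^2·-1^1 = -1.
(a,b)_7: α=1, u≡5; β=0, v≡4 (mod 7); (5|7)=-1, (4|7)=+1; sign (−1)^0·-1^0·+1^1 = +1.
|Ram(15470, 78)| = 4, even; anisotropic at {2, 3, 5, 17}.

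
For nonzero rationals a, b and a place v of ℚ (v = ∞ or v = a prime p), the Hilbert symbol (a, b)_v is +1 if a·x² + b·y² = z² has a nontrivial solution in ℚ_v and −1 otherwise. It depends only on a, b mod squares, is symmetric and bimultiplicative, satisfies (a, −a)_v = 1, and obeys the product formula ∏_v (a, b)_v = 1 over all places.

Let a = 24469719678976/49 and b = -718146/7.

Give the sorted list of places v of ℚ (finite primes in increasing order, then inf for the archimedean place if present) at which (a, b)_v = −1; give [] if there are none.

Mod squares: a ≡ 19, b ≡ -62062. Check v ∈ {∞, 2, 3, 7, 11, 13, 19, 31}.
v=19: a=19^1·(≡6), b=19^0·(≡5) mod 19; (6|19)=+1, (5|19)=+1; (−1)^{1·0·9}·(+1)^0·(+1)^1 = +1.
v=11: a=11^2·(≡6), b=11^1·(≡3) mod 11; (6|11)=-1, (3|11)=+1; (−1)^{2·1·5}·(-1)^1·(+1)^2 = -1.
v=7: a=7^-2·(≡5), b=7^-1·(≡5) mod 7; (5|7)=-1, (5|7)=-1; (−1)^{-2·-1·3}·(-1)^-1·(-1)^-2 = -1.
v=∞: 19 > 0 and -62062 < 0  ⇒  (a,b)_∞ = +1.
v=13: a=13^2·(≡11), b=13^1·(≡3) mod 13; (11|13)=-1, (3|13)=+1; (−1)^{2·1·6}·(-1)^1·(+1)^2 = -1.
v=3: a=3^0·(≡1), b=3^4·(≡2) mod 3; (1|3)=+1, (2|3)=-1; (−1)^{0·4·1}·(+1)^4·(-1)^0 = +1.
v=31: a=31^2·(≡25), b=31^1·(≡12) mod 31; (25|31)=+1, (12|31)=-1; (−1)^{2·1·15}·(+1)^1·(-1)^2 = +1.
v=2: v_2(a)=16, v_2(b)=1; units ≡ 3, 1 (mod 8); ε·ε+αω+βω = 1·0+16·0+1·1 ≡ 1  ⇒  (a,b)_2 = -1.
|Ram(19, -62062)| = 4, even; anisotropic at {2, 7, 11, 13}.

[2, 7, 11, 13]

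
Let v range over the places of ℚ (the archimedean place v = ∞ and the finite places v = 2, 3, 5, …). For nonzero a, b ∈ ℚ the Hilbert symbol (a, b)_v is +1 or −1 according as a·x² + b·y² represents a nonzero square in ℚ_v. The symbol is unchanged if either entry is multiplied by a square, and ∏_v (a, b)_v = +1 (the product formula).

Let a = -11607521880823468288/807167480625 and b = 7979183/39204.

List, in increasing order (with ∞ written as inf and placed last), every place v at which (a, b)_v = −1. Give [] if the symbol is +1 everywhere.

(a, b) ≡ (-96577, 23) mod (ℚ^×)²; places V = {2, 3, 5, 11, 13, 17, 19, 23, 31, ∞}.
(a,b)_23: α=3, u≡22; β=1, v≡1 (mod 23); (22|23)=-1, (1|23)=+1; sign (−1)^1·-1^1·+1^3 = +1.
(a,b)_19: α=1, u≡16; β=2, v≡9 (mod 19); (16|19)=+1, (9|19)=+1; sign (−1)^0·+1^2·+1^1 = +1.
(a,b)_11: α=-6, u≡3; β=-2, v≡5 (mod 11); (3|11)=+1, (5|11)=+1; sign (−1)^0·+1^-2·+1^-6 = +1.
(a,b)_2: α=8, β=-2; u≡7, v≡7 (mod 8); ε(u)ε(v)=1·1, αω(v)=8·0, βω(u)=-2·0; sum ≡ 1  ⇒  -1.
(a,b)_13: α=1, u≡8; β=0, v≡12 (mod 13); (8|13)=-1, (12|13)=+1; sign (−1)^0·-1^0·+1^1 = +1.
(a,b)_17: α=1, u≡14; β=0, v≡6 (mod 17); (14|17)=-1, (6|17)=-1; sign (−1)^0·-1^0·-1^1 = -1.
(a,b)_3: α=-6, u≡2; β=-4, v≡2 (mod 3); (2|3)=-1, (2|3)=-1; sign (−1)^0·-1^-4·-1^-6 = +1.
(a,b)_∞: sgn(-96577)=−, sgn(23)=+, so +1.
(a,b)_31: α=6, u≡18; β=2, v≡23 (mod 31); (18|31)=+1, (23|31)=-1; sign (−1)^0·+1^2·-1^6 = +1.
(a,b)_5: α=-4, u≡3; β=0, v≡2 (mod 5); (3|5)=-1, (2|5)=-1; sign (−1)^0·-1^0·-1^-4 = +1.
(-96577, 23 / ℚ) ramifies at {2, 17}: a division algebra.

[2, 17]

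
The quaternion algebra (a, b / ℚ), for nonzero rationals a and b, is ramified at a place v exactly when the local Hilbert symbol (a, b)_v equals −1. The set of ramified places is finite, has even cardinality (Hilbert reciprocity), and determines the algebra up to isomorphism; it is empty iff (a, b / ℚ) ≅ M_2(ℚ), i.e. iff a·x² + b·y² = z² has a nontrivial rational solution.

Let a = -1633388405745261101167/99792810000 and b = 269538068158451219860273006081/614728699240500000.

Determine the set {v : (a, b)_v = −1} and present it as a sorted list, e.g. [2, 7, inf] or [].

[11, 19, 29, 37]

(a, b) ≡ (-59983, 97327538) mod (ℚ^×)²; places V = {2, 3, 5, 7, 11, 13, 19, 29, 31, 37, 41, ∞}.
(a,b)_7: α=1, u≡5; β=1, v≡4 (mod 7); (5|7)=-1, (4|7)=+1; sign (−1)^1·-1^1·+1^1 = +1.
(a,b)_37: α=2, u≡22; β=3, v≡10 (mod 37); (22|37)=-1, (10|37)=+1; sign (−1)^0·-1^3·+1^2 = -1.
(a,b)_2: α=-4, β=-5; u≡1, v≡1 (mod 8); ε(u)ε(v)=0·0, αω(v)=-4·0, βω(u)=-5·0; sum ≡ 0  ⇒  +1.
(a,b)_∞: sgn(-59983)=−, sgn(97327538)=+, so +1.
(a,b)_11: α=5, u≡4; β=7, v≡9 (mod 11); (4|11)=+1, (9|11)=+1; sign (−1)^1·+1^7·+1^5 = -1.
(a,b)_31: α=2, u≡19; β=3, v≡15 (mod 31); (19|31)=+1, (15|31)=-1; sign (−1)^0·+1^3·-1^2 = +1.
(a,b)_41: α=3, u≡24; β=4, v≡25 (mod 41); (24|41)=-1, (25|41)=+1; sign (−1)^0·-1^4·+1^3 = +1.
(a,b)_3: α=-10, u≡2; β=-16, v≡2 (mod 3); (2|3)=-1, (2|3)=-1; sign (−1)^0·-1^-16·-1^-10 = +1.
(a,b)_29: α=2, u≡18; β=3, v≡8 (mod 29); (18|29)=-1, (8|29)=-1; sign (−1)^0·-1^3·-1^2 = -1.
(a,b)_19: α=1, u≡7; β=1, v≡9 (mod 19); (7|19)=+1, (9|19)=+1; sign (−1)^1·+1^1·+1^1 = -1.
(a,b)_13: α=-2, u≡9; β=-4, v≡12 (mod 13); (9|13)=+1, (12|13)=+1; sign (−1)^0·+1^-4·+1^-2 = +1.
(a,b)_5: α=-4, u≡3; β=-6, v≡3 (mod 5); (3|5)=-1, (3|5)=-1; sign (−1)^0·-1^-6·-1^-4 = +1.
(-59983, 97327538 / ℚ) ramifies at {11, 19, 29, 37}: a division algebra.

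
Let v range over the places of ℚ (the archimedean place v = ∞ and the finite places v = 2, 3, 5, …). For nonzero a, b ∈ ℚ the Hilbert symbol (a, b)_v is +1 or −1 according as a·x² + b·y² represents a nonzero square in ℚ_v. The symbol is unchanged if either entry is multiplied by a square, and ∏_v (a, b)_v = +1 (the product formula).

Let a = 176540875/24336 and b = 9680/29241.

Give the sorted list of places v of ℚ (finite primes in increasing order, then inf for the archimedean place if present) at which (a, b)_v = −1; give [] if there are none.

[5, 37]

Mod squares: a ≡ 144115, b ≡ 5. Check v ∈ {∞, 2, 3, 5, 7, 11, 13, 19, 37, 41}.
v=5: a=5^3·(≡2), b=5^1·(≡1) mod 5; (2|5)=-1, (1|5)=+1; (−1)^{3·1·2}·(-1)^1·(+1)^3 = -1.
v=2: v_2(a)=-4, v_2(b)=4; units ≡ 3, 5 (mod 8); ε·ε+αω+βω = 1·0+-4·1+4·1 ≡ 0  ⇒  (a,b)_2 = +1.
v=3: a=3^-2·(≡1), b=3^-4·(≡2) mod 3; (1|3)=+1, (2|3)=-1; (−1)^{-2·-4·1}·(+1)^-4·(-1)^-2 = +1.
v=∞: 144115 > 0 and 5 > 0  ⇒  (a,b)_∞ = +1.
v=7: a=7^2·(≡6), b=7^0·(≡3) mod 7; (6|7)=-1, (3|7)=-1; (−1)^{2·0·3}·(-1)^0·(-1)^2 = +1.
v=41: a=41^1·(≡22), b=41^0·(≡21) mod 41; (22|41)=-1, (21|41)=+1; (−1)^{1·0·20}·(-1)^0·(+1)^1 = +1.
v=13: a=13^-2·(≡4), b=13^0·(≡2) mod 13; (4|13)=+1, (2|13)=-1; (−1)^{-2·0·6}·(+1)^0·(-1)^-2 = +1.
v=19: a=19^1·(≡7), b=19^-2·(≡17) mod 19; (7|19)=+1, (17|19)=+1; (−1)^{1·-2·9}·(+1)^-2·(+1)^1 = +1.
v=37: a=37^1·(≡33), b=37^0·(≡29) mod 37; (33|37)=+1, (29|37)=-1; (−1)^{1·0·18}·(+1)^0·(-1)^1 = -1.
v=11: a=11^0·(≡4), b=11^2·(≡1) mod 11; (4|11)=+1, (1|11)=+1; (−1)^{0·2·5}·(+1)^2·(+1)^0 = +1.
|Ram(144115, 5)| = 2, even; anisotropic at {5, 37}.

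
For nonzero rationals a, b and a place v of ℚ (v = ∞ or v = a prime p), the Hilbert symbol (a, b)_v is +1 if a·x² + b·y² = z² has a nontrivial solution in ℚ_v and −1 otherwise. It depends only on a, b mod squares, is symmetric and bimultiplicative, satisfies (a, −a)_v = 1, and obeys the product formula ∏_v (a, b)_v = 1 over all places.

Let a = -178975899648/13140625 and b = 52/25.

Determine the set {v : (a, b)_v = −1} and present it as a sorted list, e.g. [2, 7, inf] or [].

Mod squares: a ≡ -798, b ≡ 13. Check v ∈ {∞, 2, 3, 5, 7, 13, 19, 29}.
v=19: a=19^1·(≡15), b=19^0·(≡15) mod 19; (15|19)=-1, (15|19)=-1; (−1)^{1·0·9}·(-1)^0·(-1)^1 = -1.
v=3: a=3^5·(≡1), b=3^0·(≡1) mod 3; (1|3)=+1, (1|3)=+1; (−1)^{5·0·1}·(+1)^0·(+1)^5 = +1.
v=29: a=29^-2·(≡12), b=29^0·(≡16) mod 29; (12|29)=-1, (16|29)=+1; (−1)^{-2·0·14}·(-1)^0·(+1)^-2 = +1.
v=∞: -798 < 0 and 13 > 0  ⇒  (a,b)_∞ = +1.
v=13: a=13^2·(≡11), b=13^1·(≡9) mod 13; (11|13)=-1, (9|13)=+1; (−1)^{2·1·6}·(-1)^1·(+1)^2 = -1.
v=5: a=5^-6·(≡2), b=5^-2·(≡2) mod 5; (2|5)=-1, (2|5)=-1; (−1)^{-6·-2·2}·(-1)^-2·(-1)^-6 = +1.
v=7: a=7^1·(≡3), b=7^0·(≡6) mod 7; (3|7)=-1, (6|7)=-1; (−1)^{1·0·3}·(-1)^0·(-1)^1 = -1.
v=2: v_2(a)=15, v_2(b)=2; units ≡ 1, 5 (mod 8); ε·ε+αω+βω = 0·0+15·1+2·0 ≡ 1  ⇒  (a,b)_2 = -1.
|Ram(-798, 13)| = 4, even; anisotropic at {2, 7, 13, 19}.

[2, 7, 13, 19]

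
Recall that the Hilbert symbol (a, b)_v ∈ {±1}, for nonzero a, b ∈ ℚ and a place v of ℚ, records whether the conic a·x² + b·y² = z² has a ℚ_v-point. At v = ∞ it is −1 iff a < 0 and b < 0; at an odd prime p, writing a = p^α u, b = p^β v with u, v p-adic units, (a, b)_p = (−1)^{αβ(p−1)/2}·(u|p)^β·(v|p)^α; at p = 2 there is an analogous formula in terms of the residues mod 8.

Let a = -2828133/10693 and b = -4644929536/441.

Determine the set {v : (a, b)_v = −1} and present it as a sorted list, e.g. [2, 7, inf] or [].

(a, b) ≡ (-1961, -17719) mod (ℚ^×)²; places V = {2, 3, 7, 11, 13, 17, 29, 37, 47, 53, ∞}.
(a,b)_7: α=2, u≡3; β=-2, v≡6 (mod 7); (3|7)=-1, (6|7)=-1; sign (−1)^0·-1^-2·-1^2 = +1.
(a,b)_13: α=0, u≡8; β=1, v≡2 (mod 13); (8|13)=-1, (2|13)=-1; sign (−1)^0·-1^1·-1^0 = -1.
(a,b)_53: α=1, u≡40; β=0, v≡47 (mod 53); (40|53)=+1, (47|53)=+1; sign (−1)^0·+1^0·+1^1 = +1.
(a,b)_∞: sgn(-1961)=−, sgn(-17719)=−, so -1.
(a,b)_37: α=-1, u≡16; β=0, v≡26 (mod 37); (16|37)=+1, (26|37)=+1; sign (−1)^0·+1^0·+1^-1 = +1.
(a,b)_3: α=2, u≡1; β=-2, v≡2 (mod 3); (1|3)=+1, (2|3)=-1; sign (−1)^0·+1^-2·-1^2 = +1.
(a,b)_11: α=2, u≡2; β=0, v≡6 (mod 11); (2|11)=-1, (6|11)=-1; sign (−1)^0·-1^0·-1^2 = +1.
(a,b)_17: α=-2, u≡7; β=0, v≡3 (mod 17); (7|17)=-1, (3|17)=-1; sign (−1)^0·-1^0·-1^-2 = +1.
(a,b)_29: α=0, u≡3; β=1, v≡15 (mod 29); (3|29)=-1, (15|29)=-1; sign (−1)^0·-1^1·-1^0 = -1.
(a,b)_47: α=0, u≡43; β=1, v≡43 (mod 47); (43|47)=-1, (43|47)=-1; sign (−1)^0·-1^1·-1^0 = -1.
(a,b)_2: α=0, β=18; u≡7, v≡1 (mod 8); ε(u)ε(v)=1·0, αω(v)=0·0, βω(u)=18·0; sum ≡ 0  ⇒  +1.
Ram(-1961, -17719) = {13, 29, 47, ∞}; no ℚ_13-point on the conic.

[13, 29, 47, inf]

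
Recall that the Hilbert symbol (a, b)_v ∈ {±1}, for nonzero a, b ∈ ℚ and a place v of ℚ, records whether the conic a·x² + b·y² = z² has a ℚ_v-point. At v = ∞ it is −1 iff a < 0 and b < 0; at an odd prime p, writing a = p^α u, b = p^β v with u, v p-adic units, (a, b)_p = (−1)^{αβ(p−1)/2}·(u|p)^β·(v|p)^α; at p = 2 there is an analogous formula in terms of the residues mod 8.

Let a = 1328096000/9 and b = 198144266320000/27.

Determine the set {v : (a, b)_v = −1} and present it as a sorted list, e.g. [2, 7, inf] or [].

[3, 11]

Mod squares: a ≡ 35, b ≡ 6006. Check v ∈ {∞, 2, 3, 5, 7, 11, 13}.
v=3: a=3^-2·(≡2), b=3^-3·(≡1) mod 3; (2|3)=-1, (1|3)=+1; (−1)^{-2·-3·1}·(-1)^-3·(+1)^-2 = -1.
v=5: a=5^3·(≡2), b=5^4·(≡1) mod 5; (2|5)=-1, (1|5)=+1; (−1)^{3·4·2}·(-1)^4·(+1)^3 = +1.
v=13: a=13^0·(≡4), b=13^3·(≡6) mod 13; (4|13)=+1, (6|13)=-1; (−1)^{0·3·6}·(+1)^3·(-1)^0 = +1.
v=11: a=11^2·(≡10), b=11^5·(≡6) mod 11; (10|11)=-1, (6|11)=-1; (−1)^{2·5·5}·(-1)^5·(-1)^2 = -1.
v=2: v_2(a)=8, v_2(b)=7; units ≡ 3, 3 (mod 8); ε·ε+αω+βω = 1·1+8·1+7·1 ≡ 0  ⇒  (a,b)_2 = +1.
v=7: a=7^3·(≡3), b=7^1·(≡1) mod 7; (3|7)=-1, (1|7)=+1; (−1)^{3·1·3}·(-1)^1·(+1)^3 = +1.
v=∞: 35 > 0 and 6006 > 0  ⇒  (a,b)_∞ = +1.
|Ram(35, 6006)| = 2, even; anisotropic at {3, 11}.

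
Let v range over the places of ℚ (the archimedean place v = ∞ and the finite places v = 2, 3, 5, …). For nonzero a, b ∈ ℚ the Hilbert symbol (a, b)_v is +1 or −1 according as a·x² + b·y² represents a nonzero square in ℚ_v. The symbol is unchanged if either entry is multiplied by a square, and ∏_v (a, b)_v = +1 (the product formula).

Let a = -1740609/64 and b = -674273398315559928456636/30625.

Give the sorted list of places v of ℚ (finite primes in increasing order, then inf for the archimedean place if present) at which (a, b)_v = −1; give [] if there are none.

(a, b) ≡ (-21489, -666159) mod (ℚ^×)²; places V = {2, 3, 5, 7, 13, 17, 19, 29, 31, ∞}.
(a,b)_13: α=1, u≡6; β=3, v≡4 (mod 13); (6|13)=-1, (4|13)=+1; sign (−1)^0·-1^3·+1^1 = -1.
(a,b)_31: α=0, u≡5; β=1, v≡20 (mod 31); (5|31)=+1, (20|31)=+1; sign (−1)^0·+1^1·+1^0 = +1.
(a,b)_5: α=0, u≡4; β=-4, v≡1 (mod 5); (4|5)=+1, (1|5)=+1; sign (−1)^0·+1^-4·+1^0 = +1.
(a,b)_7: α=0, u≡4; β=-2, v≡6 (mod 7); (4|7)=+1, (6|7)=-1; sign (−1)^0·+1^-2·-1^0 = +1.
(a,b)_19: α=1, u≡1; β=3, v≡2 (mod 19); (1|19)=+1, (2|19)=-1; sign (−1)^1·+1^3·-1^1 = +1.
(a,b)_17: α=0, u≡16; β=4, v≡7 (mod 17); (16|17)=+1, (7|17)=-1; sign (−1)^0·+1^4·-1^0 = +1.
(a,b)_29: α=1, u≡16; β=3, v≡14 (mod 29); (16|29)=+1, (14|29)=-1; sign (−1)^0·+1^3·-1^1 = -1.
(a,b)_∞: sgn(-21489)=−, sgn(-666159)=−, so -1.
(a,b)_3: α=5, u≡1; β=11, v≡1 (mod 3); (1|3)=+1, (1|3)=+1; sign (−1)^1·+1^11·+1^5 = -1.
(a,b)_2: α=-6, β=2; u≡7, v≡1 (mod 8); ε(u)ε(v)=1·0, αω(v)=-6·0, βω(u)=2·0; sum ≡ 0  ⇒  +1.
Ram(-21489, -666159) = {3, 13, 29, ∞}; no ℚ_3-point on the conic.

[3, 13, 29, inf]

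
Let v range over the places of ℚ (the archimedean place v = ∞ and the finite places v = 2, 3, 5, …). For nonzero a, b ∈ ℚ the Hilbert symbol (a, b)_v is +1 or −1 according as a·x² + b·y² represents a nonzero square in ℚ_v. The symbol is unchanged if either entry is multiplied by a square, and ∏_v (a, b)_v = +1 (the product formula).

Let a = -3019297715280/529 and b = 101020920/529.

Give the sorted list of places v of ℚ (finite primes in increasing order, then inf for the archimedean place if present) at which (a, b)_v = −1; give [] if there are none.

[11, 13]

(a, b) ≡ (-5, 30030) mod (ℚ^×)²; places V = {2, 3, 5, 7, 11, 13, 23, 29, ∞}.
(a,b)_23: α=-2, u≡4; β=-2, v≡21 (mod 23); (4|23)=+1, (21|23)=-1; sign (−1)^0·+1^-2·-1^-2 = +1.
(a,b)_7: α=2, u≡4; β=1, v≡6 (mod 7); (4|7)=+1, (6|7)=-1; sign (−1)^0·+1^1·-1^2 = +1.
(a,b)_13: α=0, u≡7; β=1, v≡10 (mod 13); (7|13)=-1, (10|13)=+1; sign (−1)^0·-1^1·+1^0 = -1.
(a,b)_∞: sgn(-5)=−, sgn(30030)=+, so +1.
(a,b)_3: α=2, u≡1; β=1, v≡2 (mod 3); (1|3)=+1, (2|3)=-1; sign (−1)^0·+1^1·-1^2 = +1.
(a,b)_5: α=1, u≡1; β=1, v≡1 (mod 5); (1|5)=+1, (1|5)=+1; sign (−1)^0·+1^1·+1^1 = +1.
(a,b)_2: α=4, β=3; u≡3, v≡7 (mod 8); ε(u)ε(v)=1·1, αω(v)=4·0, βω(u)=3·1; sum ≡ 0  ⇒  +1.
(a,b)_29: α=4, u≡1; β=2, v≡21 (mod 29); (1|29)=+1, (21|29)=-1; sign (−1)^0·+1^2·-1^4 = +1.
(a,b)_11: α=2, u≡2; β=1, v≡7 (mod 11); (2|11)=-1, (7|11)=-1; sign (−1)^0·-1^1·-1^2 = -1.
|Ram(-5, 30030)| = 2, even; anisotropic at {11, 13}.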